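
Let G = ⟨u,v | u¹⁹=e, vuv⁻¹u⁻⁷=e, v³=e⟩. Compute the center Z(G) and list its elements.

An element z ∈ Z(G) iff z commutes with every generator.
For example e is central: e·u = u = u·e; e·v = v = v·e.
Whereas u ∉ Z(G) since u·v = uv ≠ u⁷v = v·u.
Checking each of the 57 elements this way gives Z(G) = {e}, of order 1.

Answer: {e}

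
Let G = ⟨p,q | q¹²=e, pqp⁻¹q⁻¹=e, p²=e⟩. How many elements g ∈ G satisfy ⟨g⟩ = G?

⟨g⟩ = G would require ord(g) = |G| = 24, but the maximum element order in G is 12 < 24. So G is not cyclic and no single element generates it: the count is 0.

Answer: 0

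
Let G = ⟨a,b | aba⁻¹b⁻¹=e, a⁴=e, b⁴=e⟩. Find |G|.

Enumerate words in the generators, reducing via the relations: the distinct elements are
  {a, b, e, ab, a², a³, b², b³, ab², ab³, a²b, a³b, a²b², a²b³, a³b², a³b³}.
No further products give new elements, so |G| = 16.

Answer: 16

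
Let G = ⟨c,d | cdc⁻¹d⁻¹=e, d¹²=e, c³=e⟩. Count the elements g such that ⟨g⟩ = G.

⟨g⟩ = G would require ord(g) = |G| = 36, but the maximum element order in G is 12 < 36. So G is not cyclic and no single element generates it: the count is 0.

Answer: 0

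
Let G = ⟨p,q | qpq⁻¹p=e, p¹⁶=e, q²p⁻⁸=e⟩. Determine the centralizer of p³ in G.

⟨p³⟩ ⊆ C_G(p³) since powers of p³ commute with p³; so |C_G(p³)| ≥ |⟨p³⟩| = 16.
By orbit–stabilizer, |C_G(p³)| = |G| / |conj. class of p³| = 32 / 2 = 16.
The 16 elements commuting with p³ are {e, p, p², p³, p⁴, p⁵, p⁶, p⁷, p⁸, p⁹, p¹⁰, p¹¹, p¹², p¹³, p¹⁴, p¹⁵}.

Answer: {e, p, p², p³, p⁴, p⁵, p⁶, p⁷, p⁸, p⁹, p¹⁰, p¹¹, p¹², p¹³, p¹⁴, p¹⁵}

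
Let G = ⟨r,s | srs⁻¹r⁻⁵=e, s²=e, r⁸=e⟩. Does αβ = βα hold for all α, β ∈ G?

r·s = rs but s·r = r⁵s, so r·s ≠ s·r and G is not abelian.

Answer: No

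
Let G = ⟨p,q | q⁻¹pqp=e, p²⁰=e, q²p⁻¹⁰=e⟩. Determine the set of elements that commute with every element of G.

An element z ∈ Z(G) iff z commutes with every generator.
For example p¹⁰ is central: (p¹⁰)·p = p¹¹ = p·(p¹⁰); (p¹⁰)·q = q⁻¹ = q·(p¹⁰).
Whereas p ∉ Z(G) since p·q = pq ≠ p⁹q⁻¹ = q·p.
Checking each of the 40 elements this way gives Z(G) = {e, p¹⁰}, of order 2.

Answer: {e, p¹⁰}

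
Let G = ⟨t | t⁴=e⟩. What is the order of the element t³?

Compute successive powers until reaching e:
  (t³)¹ = t³, (t³)² = t², (t³)³ = t, (t³)⁴ = e.
The smallest positive k with (t³)ᵏ = e is 4.

Answer: 4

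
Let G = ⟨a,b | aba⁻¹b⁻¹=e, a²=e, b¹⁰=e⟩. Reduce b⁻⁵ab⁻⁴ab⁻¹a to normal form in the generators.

Multiply left to right, reducing at each step:
  (b⁵) · a = ab⁵
  (ab⁵) · b⁻⁴ = ab
  (ab) · a = b
  b · b⁻¹ = e
  e · a = a

Answer: a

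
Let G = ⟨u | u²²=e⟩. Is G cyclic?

|G| = 22. The element u has order 22 (its powers give 22 distinct elements), so ⟨u⟩ = G and G is cyclic.

Answer: Yes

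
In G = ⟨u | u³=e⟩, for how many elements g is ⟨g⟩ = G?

G is cyclic of order 3. An element generates G iff its order is 3, and a cyclic group of order 3 has exactly φ(3) = 2 such elements.

Answer: 2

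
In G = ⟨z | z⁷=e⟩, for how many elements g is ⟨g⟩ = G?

G is cyclic of order 7. An element generates G iff its order is 7, and a cyclic group of order 7 has exactly φ(7) = 6 such elements.

Answer: 6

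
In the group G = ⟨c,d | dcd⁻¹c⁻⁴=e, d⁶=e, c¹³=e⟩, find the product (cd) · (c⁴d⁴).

Compute (cd) · (c⁴d⁴) by multiplying left to right and reducing via the relations at each step:
  (cd) · c⁴ = c⁴d
  (c⁴d) · d⁴ = c⁴d⁵

Answer: c⁴d⁵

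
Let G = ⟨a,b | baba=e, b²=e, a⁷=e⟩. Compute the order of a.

Compute successive powers until reaching e:
  a¹ = a, a² = a², a³ = a³, a⁴ = a⁴, a⁵ = a⁵, a⁶ = a⁶, a⁷ = e.
The smallest positive k with aᵏ = e is 7.

Answer: 7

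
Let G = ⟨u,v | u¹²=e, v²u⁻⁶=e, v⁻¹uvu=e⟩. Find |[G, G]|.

G' = [G, G] is generated by all commutators. The generator-pair commutators are: [u, v] = u².
The subgroup they normally generate is {e, u², u⁴, u⁶, u⁸, u¹⁰}, of order 6.
Check: |G/G'| = 24/6 = 4 is the order of the abelianisation.

Answer: 6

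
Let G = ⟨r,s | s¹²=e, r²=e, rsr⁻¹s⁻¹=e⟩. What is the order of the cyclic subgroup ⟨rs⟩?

|⟨rs⟩| equals the order of rs. Compute successive powers until reaching e:
  (rs)¹ = rs, (rs)² = s², (rs)³ = rs³, (rs)⁴ = s⁴, (rs)⁵ = rs⁵, (rs)⁶ = s⁶, (rs)⁷ = rs⁷, (rs)⁸ = s⁸, (rs)⁹ = rs⁹, (rs)¹⁰ = s¹⁰, (rs)¹¹ = rs¹¹, (rs)¹² = e.
The smallest positive k with (rs)ᵏ = e is 12, so |⟨rs⟩| = 12.

Answer: 12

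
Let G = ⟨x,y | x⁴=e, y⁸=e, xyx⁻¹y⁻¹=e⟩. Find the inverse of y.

The order of y is 8 (smallest k with yᵏ = e), so y⁻¹ = y⁷ = y⁷.
Check: y · (y⁷) → y · y⁷ = e, giving e as required.

Answer: y⁷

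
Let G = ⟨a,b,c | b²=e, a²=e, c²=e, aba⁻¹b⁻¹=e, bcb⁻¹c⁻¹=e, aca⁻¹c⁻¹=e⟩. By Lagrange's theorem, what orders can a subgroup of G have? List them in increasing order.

|G| = 8 = 2³. By Lagrange's theorem the order of any subgroup divides 8; the divisors of 8 are 1, 2, 4, 8.

Answer: 1, 2, 4, 8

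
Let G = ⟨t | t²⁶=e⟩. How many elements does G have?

G is generated by a single element, so G is cyclic. The relator gives t²⁶ = e and no smaller power is forced to be e, so the 26 powers {e, t, t², t³, t⁴, t⁵, t⁶, t⁷, t⁸, t⁹, t²², t²³, t²¹, t²⁰, t²⁴, t²⁵, t¹², t¹³, t¹¹, t¹⁰, t¹⁴, t¹⁵, t¹⁶, t¹⁷, t¹⁸, t¹⁹} are distinct. Hence |G| = 26.

Answer: 26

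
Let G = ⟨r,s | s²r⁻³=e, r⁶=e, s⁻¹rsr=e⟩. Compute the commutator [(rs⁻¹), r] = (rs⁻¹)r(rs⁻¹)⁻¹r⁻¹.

[(rs⁻¹), r] = (rs⁻¹)·r·(rs⁻¹)⁻¹·r⁻¹.
  (rs⁻¹) · r = s⁻¹
  (s⁻¹) · (rs) = r⁵
  (r⁵) · (r⁵) = r⁴

Answer: r⁴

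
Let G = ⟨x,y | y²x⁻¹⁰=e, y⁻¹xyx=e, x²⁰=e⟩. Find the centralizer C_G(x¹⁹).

⟨x¹⁹⟩ ⊆ C_G(x¹⁹) since powers of x¹⁹ commute with x¹⁹; so |C_G(x¹⁹)| ≥ |⟨x¹⁹⟩| = 20.
By orbit–stabilizer, |C_G(x¹⁹)| = |G| / |conj. class of x¹⁹| = 40 / 2 = 20.
The 20 elements commuting with x¹⁹ are {e, x, x², x³, x⁴, x⁵, x⁶, x⁷, x⁸, x⁹, x¹⁰, x¹¹, x¹², x¹³, x¹⁴, x¹⁵, x¹⁶, x¹⁷, x¹⁸, x¹⁹}.

Answer: {e, x, x², x³, x⁴, x⁵, x⁶, x⁷, x⁸, x⁹, x¹⁰, x¹¹, x¹², x¹³, x¹⁴, x¹⁵, x¹⁶, x¹⁷, x¹⁸, x¹⁹}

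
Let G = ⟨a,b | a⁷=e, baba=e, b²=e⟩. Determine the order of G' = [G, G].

G' = [G, G] is generated by all commutators. The generator-pair commutators are: [a, b] = a².
The subgroup they normally generate is {e, a, a², a³, a⁴, a⁵, a⁶}, of order 7.
Check: |G/G'| = 14/7 = 2 is the order of the abelianisation.

Answer: 7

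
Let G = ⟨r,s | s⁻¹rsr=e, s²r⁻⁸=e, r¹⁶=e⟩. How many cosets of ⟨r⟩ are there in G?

First find ord(r) by computing successive powers:
  r¹ = r, r² = r², r³ = r³, r⁴ = r⁴, r⁵ = r⁵, r⁶ = r⁶, r⁷ = r⁷, r⁸ = r⁸, r⁹ = r⁹, r¹⁰ = r¹⁰, r¹¹ = r¹¹, r¹² = r¹², r¹³ = r¹³, r¹⁴ = r¹⁴, r¹⁵ = r¹⁵, r¹⁶ = e.
So |⟨r⟩| = ord(r) = 16. With |G| = 32, by Lagrange [G : ⟨r⟩] = 32/16 = 2.

Answer: 2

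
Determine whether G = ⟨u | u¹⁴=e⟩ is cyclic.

|G| = 14. The element u has order 14 (its powers give 14 distinct elements), so ⟨u⟩ = G and G is cyclic.

Answer: Yes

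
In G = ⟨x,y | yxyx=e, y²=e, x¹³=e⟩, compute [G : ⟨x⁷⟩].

First find ord(x⁷) by computing successive powers:
  (x⁷)¹ = x⁷, (x⁷)² = x, (x⁷)³ = x⁸, (x⁷)⁴ = x², (x⁷)⁵ = x⁹, (x⁷)⁶ = x³, (x⁷)⁷ = x¹⁰, (x⁷)⁸ = x⁴, (x⁷)⁹ = x¹¹, (x⁷)¹⁰ = x⁵, (x⁷)¹¹ = x¹², (x⁷)¹² = x⁶, (x⁷)¹³ = e.
So |⟨x⁷⟩| = ord(x⁷) = 13. With |G| = 26, by Lagrange [G : ⟨x⁷⟩] = 26/13 = 2.

Answer: 2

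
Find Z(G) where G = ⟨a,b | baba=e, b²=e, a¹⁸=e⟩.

An element z ∈ Z(G) iff z commutes with every generator.
For example a⁹ is central: (a⁹)·a = a¹⁰ = a·(a⁹); (a⁹)·b = a⁹b = b·(a⁹).
Whereas a ∉ Z(G) since a·b = ab ≠ a¹⁷b = b·a.
Checking each of the 36 elements this way gives Z(G) = {e, a⁹}, of order 2.

Answer: {e, a⁹}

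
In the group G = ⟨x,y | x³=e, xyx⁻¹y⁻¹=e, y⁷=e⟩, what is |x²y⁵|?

Compute successive powers until reaching e:
  (x²y⁵)¹ = x²y⁵, (x²y⁵)² = xy³, (x²y⁵)³ = y, (x²y⁵)⁴ = x²y⁶, (x²y⁵)⁵ = xy⁴, (x²y⁵)⁶ = y², (x²y⁵)⁷ = x², (x²y⁵)⁸ = xy⁵, (x²y⁵)⁹ = y³, (x²y⁵)¹⁰ = x²y, (x²y⁵)¹¹ = xy⁶, (x²y⁵)¹² = y⁴, (x²y⁵)¹³ = x²y², (x²y⁵)¹⁴ = x, (x²y⁵)¹⁵ = y⁵, (x²y⁵)¹⁶ = x²y³, (x²y⁵)¹⁷ = xy, (x²y⁵)¹⁸ = y⁶, (x²y⁵)¹⁹ = x²y⁴, (x²y⁵)²⁰ = xy², (x²y⁵)²¹ = e.
The smallest positive k with (x²y⁵)ᵏ = e is 21.

Answer: 21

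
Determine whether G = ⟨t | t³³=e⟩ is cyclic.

|G| = 33. The element t has order 33 (its powers give 33 distinct elements), so ⟨t⟩ = G and G is cyclic.

Answer: Yes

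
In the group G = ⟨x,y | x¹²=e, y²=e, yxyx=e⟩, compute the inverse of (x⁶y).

The order of (x⁶y) is 2 (smallest k with (x⁶y)ᵏ = e), so (x⁶y)⁻¹ = (x⁶y)¹ = x⁶y.
Check: (x⁶y) · (x⁶y) → (x⁶y) · x⁶ = y;   y · y = e, giving e as required.

Answer: x⁶y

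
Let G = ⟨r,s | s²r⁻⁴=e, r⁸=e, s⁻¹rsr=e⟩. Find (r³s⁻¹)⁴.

Compute successive powers of (r³s⁻¹), reducing at each step:
  (r³s⁻¹)²: (r³s⁻¹) · r³ = s⁻¹;   (s⁻¹) · s⁻¹ = r⁴
  (r³s⁻¹)³: (r⁴) · r³ = r⁷;   (r⁷) · s⁻¹ = r³s
  (r³s⁻¹)⁴: (r³s) · r³ = s;   s · s⁻¹ = e

Answer: e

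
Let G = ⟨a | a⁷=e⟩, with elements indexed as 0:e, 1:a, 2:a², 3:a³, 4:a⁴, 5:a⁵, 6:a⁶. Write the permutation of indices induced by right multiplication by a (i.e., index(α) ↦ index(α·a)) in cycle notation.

(0 1 2 3 4 5 6)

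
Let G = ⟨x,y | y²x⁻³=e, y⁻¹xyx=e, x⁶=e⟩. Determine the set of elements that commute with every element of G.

An element z ∈ Z(G) iff z commutes with every generator.
For example x³ is central: (x³)·x = x⁴ = x·(x³); (x³)·y = y⁻¹ = y·(x³).
Whereas x ∉ Z(G) since x·y = xy ≠ x²y⁻¹ = y·x.
Checking each of the 12 elements this way gives Z(G) = {e, x³}, of order 2.

Answer: {e, x³}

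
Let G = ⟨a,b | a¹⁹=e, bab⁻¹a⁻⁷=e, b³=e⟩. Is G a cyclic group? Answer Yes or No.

Every cyclic group is abelian. But a·b = ab while b·a = a⁷b, so a·b ≠ b·a and G is not abelian. Hence G is not cyclic.

Answer: No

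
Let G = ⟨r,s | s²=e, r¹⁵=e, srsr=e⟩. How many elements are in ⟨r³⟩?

|⟨r³⟩| equals the order of r³. Compute successive powers until reaching e:
  (r³)¹ = r³, (r³)² = r⁶, (r³)³ = r⁹, (r³)⁴ = r¹², (r³)⁵ = e.
The smallest positive k with (r³)ᵏ = e is 5, so |⟨r³⟩| = 5.

Answer: 5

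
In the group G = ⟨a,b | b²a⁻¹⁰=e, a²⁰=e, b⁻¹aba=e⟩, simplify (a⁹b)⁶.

Compute successive powers of (a⁹b), reducing at each step:
  (a⁹b)²: (a⁹b) · a⁹ = b;   b · b = a¹⁰
  (a⁹b)³: (a¹⁰) · a⁹ = a¹⁹;   (a¹⁹) · b = a⁹b⁻¹
  (a⁹b)⁴: (a⁹b⁻¹) · a⁹ = b⁻¹;   (b⁻¹) · b = e
  (a⁹b)⁵: e · a⁹ = a⁹;   (a⁹) · b = a⁹b
  (a⁹b)⁶: (a⁹b) · a⁹ = b;   b · b = a¹⁰

Answer: a¹⁰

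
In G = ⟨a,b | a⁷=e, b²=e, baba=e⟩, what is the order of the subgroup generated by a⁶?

|⟨a⁶⟩| equals the order of a⁶. Compute successive powers until reaching e:
  (a⁶)¹ = a⁶, (a⁶)² = a⁵, (a⁶)³ = a⁴, (a⁶)⁴ = a³, (a⁶)⁵ = a², (a⁶)⁶ = a, (a⁶)⁷ = e.
The smallest positive k with (a⁶)ᵏ = e is 7, so |⟨a⁶⟩| = 7.

Answer: 7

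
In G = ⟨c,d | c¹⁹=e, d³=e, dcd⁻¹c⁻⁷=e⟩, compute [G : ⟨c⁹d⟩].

First find ord(c⁹d) by computing successive powers:
  (c⁹d)¹ = c⁹d, (c⁹d)² = c¹⁵d², (c⁹d)³ = e.
So |⟨c⁹d⟩| = ord(c⁹d) = 3. With |G| = 57, by Lagrange [G : ⟨c⁹d⟩] = 57/3 = 19.

Answer: 19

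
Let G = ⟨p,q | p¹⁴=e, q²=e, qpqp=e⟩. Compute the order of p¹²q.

Compute successive powers until reaching e:
  (p¹²q)¹ = p¹²q, (p¹²q)² = e.
The smallest positive k with (p¹²q)ᵏ = e is 2.

Answer: 2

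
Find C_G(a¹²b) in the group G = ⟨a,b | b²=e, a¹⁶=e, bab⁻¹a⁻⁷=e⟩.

⟨a¹²b⟩ ⊆ C_G(a¹²b) since powers of a¹²b commute with a¹²b; so |C_G(a¹²b)| ≥ |⟨a¹²b⟩| = 2.
By orbit–stabilizer, |C_G(a¹²b)| = |G| / |conj. class of a¹²b| = 32 / 8 = 4.
The 4 elements commuting with a¹²b are {e, a⁸, a⁴b, a¹²b}.

Answer: {e, a⁸, a⁴b, a¹²b}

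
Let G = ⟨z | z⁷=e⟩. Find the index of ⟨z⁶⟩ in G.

First find ord(z⁶) by computing successive powers:
  (z⁶)¹ = z⁶, (z⁶)² = z⁵, (z⁶)³ = z⁴, (z⁶)⁴ = z³, (z⁶)⁵ = z², (z⁶)⁶ = z, (z⁶)⁷ = e.
So |⟨z⁶⟩| = ord(z⁶) = 7. With |G| = 7, by Lagrange [G : ⟨z⁶⟩] = 7/7 = 1.

Answer: 1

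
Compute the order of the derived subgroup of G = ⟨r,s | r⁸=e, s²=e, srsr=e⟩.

G' = [G, G] is generated by all commutators. The generator-pair commutators are: [r, s] = r².
The subgroup they normally generate is {e, r², r⁴, r⁶}, of order 4.
Check: |G/G'| = 16/4 = 4 is the order of the abelianisation.

Answer: 4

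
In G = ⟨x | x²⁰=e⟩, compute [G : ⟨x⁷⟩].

First find ord(x⁷) by computing successive powers:
  (x⁷)¹ = x⁷, (x⁷)² = x¹⁴, (x⁷)³ = x, (x⁷)⁴ = x⁸, (x⁷)⁵ = x¹⁵, (x⁷)⁶ = x², (x⁷)⁷ = x⁹, (x⁷)⁸ = x¹⁶, (x⁷)⁹ = x³, (x⁷)¹⁰ = x¹⁰, (x⁷)¹¹ = x¹⁷, (x⁷)¹² = x⁴, (x⁷)¹³ = x¹¹, (x⁷)¹⁴ = x¹⁸, (x⁷)¹⁵ = x⁵, (x⁷)¹⁶ = x¹², (x⁷)¹⁷ = x¹⁹, (x⁷)¹⁸ = x⁶, (x⁷)¹⁹ = x¹³, (x⁷)²⁰ = e.
So |⟨x⁷⟩| = ord(x⁷) = 20. With |G| = 20, by Lagrange [G : ⟨x⁷⟩] = 20/20 = 1.

Answer: 1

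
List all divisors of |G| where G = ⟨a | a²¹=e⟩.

|G| = 21 = 3 · 7. By Lagrange's theorem the order of any subgroup divides 21; the divisors of 21 are 1, 3, 7, 21.

Answer: 1, 3, 7, 21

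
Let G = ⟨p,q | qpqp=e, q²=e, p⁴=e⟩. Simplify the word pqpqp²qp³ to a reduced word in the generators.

Multiply left to right, reducing at each step:
  p · q = pq
  (pq) · p = q
  q · q = e
  e · p² = p²
  (p²) · q = p²q
  (p²q) · p³ = p³q

Answer: p³q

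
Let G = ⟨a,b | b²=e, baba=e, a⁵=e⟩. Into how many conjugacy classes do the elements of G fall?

The conjugacy classes (representative and size) are:
  [e] (size 1), [a] (size 2), [a²] (size 2), [b] (size 5).
Class equation: 1 + 2 + 2 + 5 = 10 = |G|. So G has 4 conjugacy classes.

Answer: 4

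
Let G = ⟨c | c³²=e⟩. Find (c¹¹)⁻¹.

The order of (c¹¹) is 32 (smallest k with (c¹¹)ᵏ = e), so (c¹¹)⁻¹ = (c¹¹)³¹ = c²¹.
Check: (c¹¹) · (c²¹) → (c¹¹) · c²¹ = e, giving e as required.

Answer: c²¹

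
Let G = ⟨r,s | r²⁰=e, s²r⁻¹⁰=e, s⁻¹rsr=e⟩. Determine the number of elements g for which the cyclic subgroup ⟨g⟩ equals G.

⟨g⟩ = G would require ord(g) = |G| = 40, but the maximum element order in G is 20 < 40. So G is not cyclic and no single element generates it: the count is 0.

Answer: 0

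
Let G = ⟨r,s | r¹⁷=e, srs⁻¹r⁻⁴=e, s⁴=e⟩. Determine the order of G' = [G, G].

G' = [G, G] is generated by all commutators. The generator-pair commutators are: [r, s] = r¹⁴.
The subgroup they normally generate is {e, r, r², r³, r⁴, r⁵, r⁶, r⁷, r⁸, r⁹, r¹⁰, r¹¹, r¹², r¹³, r¹⁴, r¹⁵, r¹⁶}, of order 17.
Check: |G/G'| = 68/17 = 4 is the order of the abelianisation.

Answer: 17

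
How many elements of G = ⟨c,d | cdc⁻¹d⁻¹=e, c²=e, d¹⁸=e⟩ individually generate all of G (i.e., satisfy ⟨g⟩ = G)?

⟨g⟩ = G would require ord(g) = |G| = 36, but the maximum element order in G is 18 < 36. So G is not cyclic and no single element generates it: the count is 0.

Answer: 0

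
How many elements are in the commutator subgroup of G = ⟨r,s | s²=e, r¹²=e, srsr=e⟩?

G' = [G, G] is generated by all commutators. The generator-pair commutators are: [r, s] = r².
The subgroup they normally generate is {e, r², r⁴, r⁶, r⁸, r¹⁰}, of order 6.
Check: |G/G'| = 24/6 = 4 is the order of the abelianisation.

Answer: 6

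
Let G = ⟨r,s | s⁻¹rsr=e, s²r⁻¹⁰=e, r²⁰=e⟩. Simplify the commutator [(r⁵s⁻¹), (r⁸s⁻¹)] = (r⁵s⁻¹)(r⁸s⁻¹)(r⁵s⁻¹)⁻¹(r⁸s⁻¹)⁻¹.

[(r⁵s⁻¹), (r⁸s⁻¹)] = (r⁵s⁻¹)·(r⁸s⁻¹)·(r⁵s⁻¹)⁻¹·(r⁸s⁻¹)⁻¹.
  (r⁵s⁻¹) · (r⁸s⁻¹) = r⁷
  (r⁷) · (r⁵s) = r²s⁻¹
  (r²s⁻¹) · (r⁸s) = r¹⁴

Answer: r¹⁴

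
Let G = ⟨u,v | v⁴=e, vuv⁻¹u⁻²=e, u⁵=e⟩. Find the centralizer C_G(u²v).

⟨u²v⟩ ⊆ C_G(u²v) since powers of u²v commute with u²v; so |C_G(u²v)| ≥ |⟨u²v⟩| = 4.
By orbit–stabilizer, |C_G(u²v)| = |G| / |conj. class of u²v| = 20 / 5 = 4.
The 4 elements commuting with u²v are {e, u²v, uv², u⁴v³}.

Answer: {e, u²v, uv², u⁴v³}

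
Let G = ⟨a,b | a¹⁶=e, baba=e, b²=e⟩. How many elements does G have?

Enumerate words in the generators, reducing via the relations: the distinct elements are
  {a, b, e, ab, a², a³, a⁴, a⁵, a⁶, a⁷, a⁸, a⁹, a²b, a³b, a¹², a¹³, a¹¹, a¹⁰, a¹⁴, a¹⁵, a⁴b, a⁵b, a⁶b, a⁷b, a⁸b, a⁹b, a¹²b, a¹³b, a¹¹b, a¹⁰b, a¹⁴b, a¹⁵b}.
No further products give new elements, so |G| = 32.

Answer: 32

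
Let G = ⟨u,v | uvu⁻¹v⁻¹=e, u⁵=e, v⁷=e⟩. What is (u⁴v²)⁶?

Compute successive powers of (u⁴v²), reducing at each step:
  (u⁴v²)²: (u⁴v²) · u⁴ = u³v²;   (u³v²) · v² = u³v⁴
  (u⁴v²)³: (u³v⁴) · u⁴ = u²v⁴;   (u²v⁴) · v² = u²v⁶
  (u⁴v²)⁴: (u²v⁶) · u⁴ = uv⁶;   (uv⁶) · v² = uv
  (u⁴v²)⁵: (uv) · u⁴ = v;   v · v² = v³
  (u⁴v²)⁶: (v³) · u⁴ = u⁴v³;   (u⁴v³) · v² = u⁴v⁵

Answer: u⁴v⁵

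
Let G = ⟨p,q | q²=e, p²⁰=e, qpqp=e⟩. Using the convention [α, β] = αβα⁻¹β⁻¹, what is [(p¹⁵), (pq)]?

[(p¹⁵), (pq)] = (p¹⁵)·(pq)·(p¹⁵)⁻¹·(pq)⁻¹.
  (p¹⁵) · (pq) = p¹⁶q
  (p¹⁶q) · (p⁵) = p¹¹q
  (p¹¹q) · (pq) = p¹⁰

Answer: p¹⁰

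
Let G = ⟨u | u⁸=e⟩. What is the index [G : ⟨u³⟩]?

First find ord(u³) by computing successive powers:
  (u³)¹ = u³, (u³)² = u⁶, (u³)³ = u, (u³)⁴ = u⁴, (u³)⁵ = u⁷, (u³)⁶ = u², (u³)⁷ = u⁵, (u³)⁸ = e.
So |⟨u³⟩| = ord(u³) = 8. With |G| = 8, by Lagrange [G : ⟨u³⟩] = 8/8 = 1.

Answer: 1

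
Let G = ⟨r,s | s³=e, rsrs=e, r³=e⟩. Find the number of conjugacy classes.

The conjugacy classes (representative and size) are:
  [e] (size 1), [sr²] (size 4), [s²r] (size 4), [r²s²] (size 3).
Class equation: 1 + 4 + 4 + 3 = 12 = |G|. So G has 4 conjugacy classes.

Answer: 4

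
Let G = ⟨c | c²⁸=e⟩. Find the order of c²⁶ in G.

Compute successive powers until reaching e:
  (c²⁶)¹ = c²⁶, (c²⁶)² = c²⁴, (c²⁶)³ = c²², (c²⁶)⁴ = c²⁰, (c²⁶)⁵ = c¹⁸, (c²⁶)⁶ = c¹⁶, (c²⁶)⁷ = c¹⁴, (c²⁶)⁸ = c¹², (c²⁶)⁹ = c¹⁰, (c²⁶)¹⁰ = c⁸, (c²⁶)¹¹ = c⁶, (c²⁶)¹² = c⁴, (c²⁶)¹³ = c², (c²⁶)¹⁴ = e.
The smallest positive k with (c²⁶)ᵏ = e is 14.

Answer: 14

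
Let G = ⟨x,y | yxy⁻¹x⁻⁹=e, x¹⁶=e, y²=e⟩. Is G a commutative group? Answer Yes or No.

x·y = xy but y·x = x⁹y, so x·y ≠ y·x and G is not abelian.

Answer: No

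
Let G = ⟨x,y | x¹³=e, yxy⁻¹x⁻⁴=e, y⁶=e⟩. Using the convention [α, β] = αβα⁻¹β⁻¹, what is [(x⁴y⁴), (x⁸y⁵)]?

[(x⁴y⁴), (x⁸y⁵)] = (x⁴y⁴)·(x⁸y⁵)·(x⁴y⁴)⁻¹·(x⁸y⁵)⁻¹.
  (x⁴y⁴) · (x⁸y⁵) = x¹¹y³
  (x¹¹y³) · (xy²) = x¹⁰y⁵
  (x¹⁰y⁵) · (x⁷y) = x²

Answer: x²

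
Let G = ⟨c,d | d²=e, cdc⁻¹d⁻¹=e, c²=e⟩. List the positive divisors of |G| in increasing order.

|G| = 4 = 2². By Lagrange's theorem the order of any subgroup divides 4; the divisors of 4 are 1, 2, 4.

Answer: 1, 2, 4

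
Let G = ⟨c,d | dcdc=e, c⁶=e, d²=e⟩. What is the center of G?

An element z ∈ Z(G) iff z commutes with every generator.
For example c³ is central: (c³)·c = c⁴ = c·(c³); (c³)·d = c³d = d·(c³).
Whereas c ∉ Z(G) since c·d = cd ≠ c⁵d = d·c.
Checking each of the 12 elements this way gives Z(G) = {e, c³}, of order 2.

Answer: {e, c³}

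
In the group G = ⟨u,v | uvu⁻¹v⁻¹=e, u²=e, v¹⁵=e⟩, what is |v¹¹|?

Compute successive powers until reaching e:
  (v¹¹)¹ = v¹¹, (v¹¹)² = v⁷, (v¹¹)³ = v³, (v¹¹)⁴ = v¹⁴, (v¹¹)⁵ = v¹⁰, (v¹¹)⁶ = v⁶, (v¹¹)⁷ = v², (v¹¹)⁸ = v¹³, (v¹¹)⁹ = v⁹, (v¹¹)¹⁰ = v⁵, (v¹¹)¹¹ = v, (v¹¹)¹² = v¹², (v¹¹)¹³ = v⁸, (v¹¹)¹⁴ = v⁴, (v¹¹)¹⁵ = e.
The smallest positive k with (v¹¹)ᵏ = e is 15.

Answer: 15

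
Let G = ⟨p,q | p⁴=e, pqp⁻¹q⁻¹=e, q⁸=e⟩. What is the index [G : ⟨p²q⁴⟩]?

First find ord(p²q⁴) by computing successive powers:
  (p²q⁴)¹ = p²q⁴, (p²q⁴)² = e.
So |⟨p²q⁴⟩| = ord(p²q⁴) = 2. With |G| = 32, by Lagrange [G : ⟨p²q⁴⟩] = 32/2 = 16.

Answer: 16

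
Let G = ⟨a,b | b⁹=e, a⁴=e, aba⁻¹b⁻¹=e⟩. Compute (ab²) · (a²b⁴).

Compute (ab²) · (a²b⁴) by multiplying left to right and reducing via the relations at each step:
  (ab²) · a² = a³b²
  (a³b²) · b⁴ = a³b⁶

Answer: a³b⁶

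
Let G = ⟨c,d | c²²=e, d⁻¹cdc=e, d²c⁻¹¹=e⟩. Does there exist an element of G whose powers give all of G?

Every cyclic group is abelian. But c·d = cd while d·c = c¹⁰d⁻¹, so c·d ≠ d·c and G is not abelian. Hence G is not cyclic.

Answer: No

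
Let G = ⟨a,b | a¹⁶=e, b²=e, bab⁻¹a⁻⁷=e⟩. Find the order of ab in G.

Compute successive powers until reaching e:
  (ab)¹ = ab, (ab)² = a⁸, (ab)³ = a⁹b, (ab)⁴ = e.
The smallest positive k with (ab)ᵏ = e is 4.

Answer: 4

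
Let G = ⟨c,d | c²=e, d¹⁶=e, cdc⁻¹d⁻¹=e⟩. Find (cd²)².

Compute successive powers of (cd²), reducing at each step:
  (cd²)²: (cd²) · c = d²;   (d²) · d² = d⁴

Answer: d⁴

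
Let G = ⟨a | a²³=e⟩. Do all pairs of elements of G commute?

G has a single generator, so G is cyclic and hence abelian.

Answer: Yes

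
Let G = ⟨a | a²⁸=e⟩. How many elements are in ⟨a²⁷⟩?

|⟨a²⁷⟩| equals the order of a²⁷. Compute successive powers until reaching e:
  (a²⁷)¹ = a²⁷, (a²⁷)² = a²⁶, (a²⁷)³ = a²⁵, (a²⁷)⁴ = a²⁴, (a²⁷)⁵ = a²³, (a²⁷)⁶ = a²², (a²⁷)⁷ = a²¹, (a²⁷)⁸ = a²⁰, (a²⁷)⁹ = a¹⁹, (a²⁷)¹⁰ = a¹⁸, (a²⁷)¹¹ = a¹⁷, (a²⁷)¹² = a¹⁶, (a²⁷)¹³ = a¹⁵, (a²⁷)¹⁴ = a¹⁴, (a²⁷)¹⁵ = a¹³, (a²⁷)¹⁶ = a¹², (a²⁷)¹⁷ = a¹¹, (a²⁷)¹⁸ = a¹⁰, (a²⁷)¹⁹ = a⁹, (a²⁷)²⁰ = a⁸, (a²⁷)²¹ = a⁷, (a²⁷)²² = a⁶, (a²⁷)²³ = a⁵, (a²⁷)²⁴ = a⁴, (a²⁷)²⁵ = a³, (a²⁷)²⁶ = a², (a²⁷)²⁷ = a, (a²⁷)²⁸ = e.
The smallest positive k with (a²⁷)ᵏ = e is 28, so |⟨a²⁷⟩| = 28.

Answer: 28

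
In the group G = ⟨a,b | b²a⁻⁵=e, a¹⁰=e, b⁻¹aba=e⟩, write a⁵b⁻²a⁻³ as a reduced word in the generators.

Multiply left to right, reducing at each step:
  (a⁵) · b⁻² = e
  e · a⁻³ = a⁷

Answer: a⁷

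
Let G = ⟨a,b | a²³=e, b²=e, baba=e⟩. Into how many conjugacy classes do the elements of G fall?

The conjugacy classes (representative and size) are:
  [e] (size 1), [a] (size 2), [a²¹] (size 2), [a²⁰] (size 2), [a⁴] (size 2), [a¹⁸] (size 2), [a⁶] (size 2), [a¹⁶] (size 2), [a⁸] (size 2), [a⁹] (size 2), [a¹⁰] (size 2), [a¹²] (size 2), [a¹⁸b] (size 23).
Class equation: 1 + 2 + 2 + 2 + 2 + 2 + 2 + 2 + 2 + 2 + 2 + 2 + 23 = 46 = |G|. So G has 13 conjugacy classes.

Answer: 13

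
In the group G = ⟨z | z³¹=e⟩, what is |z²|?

Compute successive powers until reaching e:
  (z²)¹ = z², (z²)² = z⁴, (z²)³ = z⁶, (z²)⁴ = z⁸, (z²)⁵ = z¹⁰, (z²)⁶ = z¹², (z²)⁷ = z¹⁴, (z²)⁸ = z¹⁶, (z²)⁹ = z¹⁸, (z²)¹⁰ = z²⁰, (z²)¹¹ = z²², (z²)¹² = z²⁴, (z²)¹³ = z²⁶, (z²)¹⁴ = z²⁸, (z²)¹⁵ = z³⁰, (z²)¹⁶ = z, (z²)¹⁷ = z³, (z²)¹⁸ = z⁵, (z²)¹⁹ = z⁷, (z²)²⁰ = z⁹, (z²)²¹ = z¹¹, (z²)²² = z¹³, (z²)²³ = z¹⁵, (z²)²⁴ = z¹⁷, (z²)²⁵ = z¹⁹, (z²)²⁶ = z²¹, (z²)²⁷ = z²³, (z²)²⁸ = z²⁵, (z²)²⁹ = z²⁷, (z²)³⁰ = z²⁹, (z²)³¹ = e.
The smallest positive k with (z²)ᵏ = e is 31.

Answer: 31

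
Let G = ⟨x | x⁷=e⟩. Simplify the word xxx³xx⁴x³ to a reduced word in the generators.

Multiply left to right, reducing at each step:
  x · x = x²
  (x²) · x³ = x⁵
  (x⁵) · x = x⁶
  (x⁶) · x⁴ = x³
  (x³) · x³ = x⁶

Answer: x⁶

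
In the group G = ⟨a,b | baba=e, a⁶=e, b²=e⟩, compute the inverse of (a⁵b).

The order of (a⁵b) is 2 (smallest k with (a⁵b)ᵏ = e), so (a⁵b)⁻¹ = (a⁵b)¹ = a⁵b.
Check: (a⁵b) · (a⁵b) → (a⁵b) · a⁵ = b;   b · b = e, giving e as required.

Answer: a⁵b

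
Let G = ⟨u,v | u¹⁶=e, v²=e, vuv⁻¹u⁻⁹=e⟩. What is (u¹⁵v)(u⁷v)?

Compute (u¹⁵v) · (u⁷v) by multiplying left to right and reducing via the relations at each step:
  (u¹⁵v) · u⁷ = u¹⁴v
  (u¹⁴v) · v = u¹⁴

Answer: u¹⁴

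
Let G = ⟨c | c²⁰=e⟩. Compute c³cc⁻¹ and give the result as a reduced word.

Multiply left to right, reducing at each step:
  (c³) · c = c⁴
  (c⁴) · c⁻¹ = c³

Answer: c³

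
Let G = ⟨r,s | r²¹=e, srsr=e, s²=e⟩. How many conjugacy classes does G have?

The conjugacy classes (representative and size) are:
  [e] (size 1), [r²⁰] (size 2), [r²] (size 2), [r³] (size 2), [r¹⁷] (size 2), [r⁵] (size 2), [r⁶] (size 2), [r⁷] (size 2), [r⁸] (size 2), [r⁹] (size 2), [r¹⁰] (size 2), [s] (size 21).
Class equation: 1 + 2 + 2 + 2 + 2 + 2 + 2 + 2 + 2 + 2 + 2 + 21 = 42 = |G|. So G has 12 conjugacy classes.

Answer: 12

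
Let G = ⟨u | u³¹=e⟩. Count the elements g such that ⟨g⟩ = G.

G is cyclic of order 31. An element generates G iff its order is 31, and a cyclic group of order 31 has exactly φ(31) = 30 such elements.

Answer: 30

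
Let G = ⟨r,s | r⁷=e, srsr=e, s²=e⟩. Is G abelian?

r·s = rs but s·r = r⁶s, so r·s ≠ s·r and G is not abelian.

Answer: No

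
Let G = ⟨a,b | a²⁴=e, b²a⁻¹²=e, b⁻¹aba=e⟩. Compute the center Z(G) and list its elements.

An element z ∈ Z(G) iff z commutes with every generator.
For example a¹² is central: (a¹²)·a = a¹³ = a·(a¹²); (a¹²)·b = b⁻¹ = b·(a¹²).
Whereas a ∉ Z(G) since a·b = ab ≠ a¹¹b⁻¹ = b·a.
Checking each of the 48 elements this way gives Z(G) = {e, a¹²}, of order 2.

Answer: {e, a¹²}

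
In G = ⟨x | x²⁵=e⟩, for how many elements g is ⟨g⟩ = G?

G is cyclic of order 25. An element generates G iff its order is 25, and a cyclic group of order 25 has exactly φ(25) = 20 such elements.

Answer: 20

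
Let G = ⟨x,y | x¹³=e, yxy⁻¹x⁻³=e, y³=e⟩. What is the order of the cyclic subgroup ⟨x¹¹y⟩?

|⟨x¹¹y⟩| equals the order of x¹¹y. Compute successive powers until reaching e:
  (x¹¹y)¹ = x¹¹y, (x¹¹y)² = x⁵y², (x¹¹y)³ = e.
The smallest positive k with (x¹¹y)ᵏ = e is 3, so |⟨x¹¹y⟩| = 3.

Answer: 3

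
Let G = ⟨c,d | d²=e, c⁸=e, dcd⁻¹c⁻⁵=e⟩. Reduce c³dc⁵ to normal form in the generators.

Multiply left to right, reducing at each step:
  (c³) · d = c³d
  (c³d) · c⁵ = c⁴d

Answer: c⁴d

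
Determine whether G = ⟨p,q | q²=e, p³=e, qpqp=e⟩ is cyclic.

Every cyclic group is abelian. But p·q = pq while q·p = p²q, so p·q ≠ q·p and G is not abelian. Hence G is not cyclic.

Answer: No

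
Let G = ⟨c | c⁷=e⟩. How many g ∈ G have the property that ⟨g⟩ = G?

G is cyclic of order 7. An element generates G iff its order is 7, and a cyclic group of order 7 has exactly φ(7) = 6 such elements.

Answer: 6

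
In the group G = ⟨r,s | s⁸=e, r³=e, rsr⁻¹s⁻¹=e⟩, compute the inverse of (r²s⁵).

The order of (r²s⁵) is 24 (smallest k with (r²s⁵)ᵏ = e), so (r²s⁵)⁻¹ = (r²s⁵)²³ = rs³.
Check: (r²s⁵) · (rs³) → (r²s⁵) · r = s⁵;   (s⁵) · s³ = e, giving e as required.

Answer: rs³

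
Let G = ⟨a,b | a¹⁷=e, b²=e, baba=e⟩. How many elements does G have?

Enumerate words in the generators, reducing via the relations: the distinct elements are
  {a, b, e, ab, a², a³, a⁴, a⁵, a⁶, a⁷, a⁸, a⁹, a²b, a³b, a¹², a¹³, a¹¹, a¹⁰, a¹⁴, a¹⁵, a¹⁶, a⁴b, a⁵b, a⁶b, a⁷b, a⁸b, a⁹b, a¹²b, a¹³b, a¹¹b, a¹⁰b, a¹⁴b, a¹⁵b, a¹⁶b}.
No further products give new elements, so |G| = 34.

Answer: 34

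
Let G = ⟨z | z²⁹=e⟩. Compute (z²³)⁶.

Compute successive powers of (z²³), reducing at each step:
  (z²³)²: (z²³) · z²³ = z¹⁷
  (z²³)³: (z¹⁷) · z²³ = z¹¹
  (z²³)⁴: (z¹¹) · z²³ = z⁵
  (z²³)⁵: (z⁵) · z²³ = z²⁸
  (z²³)⁶: (z²⁸) · z²³ = z²²

Answer: z²²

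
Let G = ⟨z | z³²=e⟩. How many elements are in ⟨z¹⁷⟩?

|⟨z¹⁷⟩| equals the order of z¹⁷. Compute successive powers until reaching e:
  (z¹⁷)¹ = z¹⁷, (z¹⁷)² = z², (z¹⁷)³ = z¹⁹, (z¹⁷)⁴ = z⁴, (z¹⁷)⁵ = z²¹, (z¹⁷)⁶ = z⁶, (z¹⁷)⁷ = z²³, (z¹⁷)⁸ = z⁸, (z¹⁷)⁹ = z²⁵, (z¹⁷)¹⁰ = z¹⁰, (z¹⁷)¹¹ = z²⁷, (z¹⁷)¹² = z¹², (z¹⁷)¹³ = z²⁹, (z¹⁷)¹⁴ = z¹⁴, (z¹⁷)¹⁵ = z³¹, (z¹⁷)¹⁶ = z¹⁶, (z¹⁷)¹⁷ = z, (z¹⁷)¹⁸ = z¹⁸, (z¹⁷)¹⁹ = z³, (z¹⁷)²⁰ = z²⁰, (z¹⁷)²¹ = z⁵, (z¹⁷)²² = z²², (z¹⁷)²³ = z⁷, (z¹⁷)²⁴ = z²⁴, (z¹⁷)²⁵ = z⁹, (z¹⁷)²⁶ = z²⁶, (z¹⁷)²⁷ = z¹¹, (z¹⁷)²⁸ = z²⁸, (z¹⁷)²⁹ = z¹³, (z¹⁷)³⁰ = z³⁰, (z¹⁷)³¹ = z¹⁵, (z¹⁷)³² = e.
The smallest positive k with (z¹⁷)ᵏ = e is 32, so |⟨z¹⁷⟩| = 32.

Answer: 32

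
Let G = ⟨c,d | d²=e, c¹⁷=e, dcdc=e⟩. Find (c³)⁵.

Compute successive powers of (c³), reducing at each step:
  (c³)²: (c³) · c³ = c⁶
  (c³)³: (c⁶) · c³ = c⁹
  (c³)⁴: (c⁹) · c³ = c¹²
  (c³)⁵: (c¹²) · c³ = c¹⁵

Answer: c¹⁵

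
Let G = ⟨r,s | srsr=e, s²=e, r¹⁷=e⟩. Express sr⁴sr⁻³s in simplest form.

Multiply left to right, reducing at each step:
  s · r⁴ = r¹³s
  (r¹³s) · s = r¹³
  (r¹³) · r⁻³ = r¹⁰
  (r¹⁰) · s = r¹⁰s

Answer: r¹⁰s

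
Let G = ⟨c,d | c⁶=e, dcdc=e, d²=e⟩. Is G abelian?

c·d = cd but d·c = c⁵d, so c·d ≠ d·c and G is not abelian.

Answer: No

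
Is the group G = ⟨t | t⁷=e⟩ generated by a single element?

|G| = 7. The element t has order 7 (its powers give 7 distinct elements), so ⟨t⟩ = G and G is cyclic.

Answer: Yes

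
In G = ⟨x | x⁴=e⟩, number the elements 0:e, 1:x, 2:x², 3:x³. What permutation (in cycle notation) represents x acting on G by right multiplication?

(0 1 2 3)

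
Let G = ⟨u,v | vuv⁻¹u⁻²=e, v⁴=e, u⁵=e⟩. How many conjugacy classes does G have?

The conjugacy classes (representative and size) are:
  [e] (size 1), [u⁴] (size 4), [u²v] (size 5), [v²] (size 5), [u³v³] (size 5).
Class equation: 1 + 4 + 5 + 5 + 5 = 20 = |G|. So G has 5 conjugacy classes.

Answer: 5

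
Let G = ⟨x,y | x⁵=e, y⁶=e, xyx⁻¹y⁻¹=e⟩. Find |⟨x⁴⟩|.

|⟨x⁴⟩| equals the order of x⁴. Compute successive powers until reaching e:
  (x⁴)¹ = x⁴, (x⁴)² = x³, (x⁴)³ = x², (x⁴)⁴ = x, (x⁴)⁵ = e.
The smallest positive k with (x⁴)ᵏ = e is 5, so |⟨x⁴⟩| = 5.

Answer: 5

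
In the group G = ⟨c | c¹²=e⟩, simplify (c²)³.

Compute successive powers of (c²), reducing at each step:
  (c²)²: (c²) · c² = c⁴
  (c²)³: (c⁴) · c² = c⁶

Answer: c⁶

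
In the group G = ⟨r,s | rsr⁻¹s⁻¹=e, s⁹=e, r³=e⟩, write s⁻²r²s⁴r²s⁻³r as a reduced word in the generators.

Multiply left to right, reducing at each step:
  (s⁷) · r² = r²s⁷
  (r²s⁷) · s⁴ = r²s²
  (r²s²) · r² = rs²
  (rs²) · s⁻³ = rs⁸
  (rs⁸) · r = r²s⁸

Answer: r²s⁸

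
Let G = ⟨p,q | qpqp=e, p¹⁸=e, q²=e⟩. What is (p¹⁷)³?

Compute successive powers of (p¹⁷), reducing at each step:
  (p¹⁷)²: (p¹⁷) · p¹⁷ = p¹⁶
  (p¹⁷)³: (p¹⁶) · p¹⁷ = p¹⁵

Answer: p¹⁵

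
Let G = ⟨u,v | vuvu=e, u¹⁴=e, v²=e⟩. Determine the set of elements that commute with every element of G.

An element z ∈ Z(G) iff z commutes with every generator.
For example u⁷ is central: (u⁷)·u = u⁸ = u·(u⁷); (u⁷)·v = u⁷v = v·(u⁷).
Whereas u ∉ Z(G) since u·v = uv ≠ u¹³v = v·u.
Checking each of the 28 elements this way gives Z(G) = {e, u⁷}, of order 2.

Answer: {e, u⁷}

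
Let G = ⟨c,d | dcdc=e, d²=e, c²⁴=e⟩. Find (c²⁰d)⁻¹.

The order of (c²⁰d) is 2 (smallest k with (c²⁰d)ᵏ = e), so (c²⁰d)⁻¹ = (c²⁰d)¹ = c²⁰d.
Check: (c²⁰d) · (c²⁰d) → (c²⁰d) · c²⁰ = d;   d · d = e, giving e as required.

Answer: c²⁰d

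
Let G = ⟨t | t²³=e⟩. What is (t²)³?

Compute successive powers of (t²), reducing at each step:
  (t²)²: (t²) · t² = t⁴
  (t²)³: (t⁴) · t² = t⁶

Answer: t⁶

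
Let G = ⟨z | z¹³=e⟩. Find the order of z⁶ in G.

Compute successive powers until reaching e:
  (z⁶)¹ = z⁶, (z⁶)² = z¹², (z⁶)³ = z⁵, (z⁶)⁴ = z¹¹, (z⁶)⁵ = z⁴, (z⁶)⁶ = z¹⁰, (z⁶)⁷ = z³, (z⁶)⁸ = z⁹, (z⁶)⁹ = z², (z⁶)¹⁰ = z⁸, (z⁶)¹¹ = z, (z⁶)¹² = z⁷, (z⁶)¹³ = e.
The smallest positive k with (z⁶)ᵏ = e is 13.

Answer: 13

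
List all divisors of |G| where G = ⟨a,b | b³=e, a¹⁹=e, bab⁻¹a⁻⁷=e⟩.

|G| = 57 = 3 · 19. By Lagrange's theorem the order of any subgroup divides 57; the divisors of 57 are 1, 3, 19, 57.

Answer: 1, 3, 19, 57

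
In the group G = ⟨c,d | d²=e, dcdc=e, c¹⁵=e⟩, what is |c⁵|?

Compute successive powers until reaching e:
  (c⁵)¹ = c⁵, (c⁵)² = c¹⁰, (c⁵)³ = e.
The smallest positive k with (c⁵)ᵏ = e is 3.

Answer: 3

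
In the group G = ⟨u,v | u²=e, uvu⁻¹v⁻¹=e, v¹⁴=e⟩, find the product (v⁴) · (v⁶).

Compute (v⁴) · (v⁶) by multiplying left to right and reducing via the relations at each step:
  (v⁴) · v⁶ = v¹⁰

Answer: v¹⁰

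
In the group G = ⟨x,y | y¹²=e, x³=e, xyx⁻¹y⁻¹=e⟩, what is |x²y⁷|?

Compute successive powers until reaching e:
  (x²y⁷)¹ = x²y⁷, (x²y⁷)² = xy², (x²y⁷)³ = y⁹, (x²y⁷)⁴ = x²y⁴, (x²y⁷)⁵ = xy¹¹, (x²y⁷)⁶ = y⁶, (x²y⁷)⁷ = x²y, (x²y⁷)⁸ = xy⁸, (x²y⁷)⁹ = y³, (x²y⁷)¹⁰ = x²y¹⁰, (x²y⁷)¹¹ = xy⁵, (x²y⁷)¹² = e.
The smallest positive k with (x²y⁷)ᵏ = e is 12.

Answer: 12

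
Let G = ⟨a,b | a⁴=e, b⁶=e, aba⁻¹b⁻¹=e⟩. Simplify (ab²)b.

Compute (ab²) · b by multiplying left to right and reducing via the relations at each step:
  (ab²) · b = ab³

Answer: ab³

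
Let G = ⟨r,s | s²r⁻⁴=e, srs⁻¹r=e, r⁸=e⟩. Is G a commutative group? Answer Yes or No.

r·s = rs but s·r = r³s⁻¹, so r·s ≠ s·r and G is not abelian.

Answer: No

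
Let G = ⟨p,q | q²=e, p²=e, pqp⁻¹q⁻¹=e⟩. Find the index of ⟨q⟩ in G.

First find ord(q) by computing successive powers:
  q¹ = q, q² = e.
So |⟨q⟩| = ord(q) = 2. With |G| = 4, by Lagrange [G : ⟨q⟩] = 4/2 = 2.

Answer: 2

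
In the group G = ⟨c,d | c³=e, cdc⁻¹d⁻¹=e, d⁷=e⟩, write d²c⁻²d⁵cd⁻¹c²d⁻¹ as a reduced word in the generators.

Multiply left to right, reducing at each step:
  (d²) · c⁻² = cd²
  (cd²) · d⁵ = c
  c · c = c²
  (c²) · d⁻¹ = c²d⁶
  (c²d⁶) · c² = cd⁶
  (cd⁶) · d⁻¹ = cd⁵

Answer: cd⁵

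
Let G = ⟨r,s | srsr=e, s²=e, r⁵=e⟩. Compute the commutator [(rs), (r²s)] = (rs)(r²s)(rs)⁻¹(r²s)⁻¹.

[(rs), (r²s)] = (rs)·(r²s)·(rs)⁻¹·(r²s)⁻¹.
  (rs) · (r²s) = r⁴
  (r⁴) · (rs) = s
  s · (r²s) = r³

Answer: r³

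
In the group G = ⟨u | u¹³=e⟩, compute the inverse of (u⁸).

The order of (u⁸) is 13 (smallest k with (u⁸)ᵏ = e), so (u⁸)⁻¹ = (u⁸)¹² = u⁵.
Check: (u⁸) · (u⁵) → (u⁸) · u⁵ = e, giving e as required.

Answer: u⁵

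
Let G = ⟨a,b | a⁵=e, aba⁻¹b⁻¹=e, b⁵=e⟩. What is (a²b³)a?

Compute (a²b³) · a by multiplying left to right and reducing via the relations at each step:
  (a²b³) · a = a³b³

Answer: a³b³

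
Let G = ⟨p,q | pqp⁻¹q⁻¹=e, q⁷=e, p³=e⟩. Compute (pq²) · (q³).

Compute (pq²) · (q³) by multiplying left to right and reducing via the relations at each step:
  (pq²) · q³ = pq⁵

Answer: pq⁵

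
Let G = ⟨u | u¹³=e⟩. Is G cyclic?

|G| = 13. The element u has order 13 (its powers give 13 distinct elements), so ⟨u⟩ = G and G is cyclic.

Answer: Yes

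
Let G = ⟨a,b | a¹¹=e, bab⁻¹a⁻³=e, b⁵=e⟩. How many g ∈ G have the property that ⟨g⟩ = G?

⟨g⟩ = G would require ord(g) = |G| = 55, but the maximum element order in G is 11 < 55. So G is not cyclic and no single element generates it: the count is 0.

Answer: 0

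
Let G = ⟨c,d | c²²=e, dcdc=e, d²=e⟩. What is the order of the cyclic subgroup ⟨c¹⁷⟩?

|⟨c¹⁷⟩| equals the order of c¹⁷. Compute successive powers until reaching e:
  (c¹⁷)¹ = c¹⁷, (c¹⁷)² = c¹², (c¹⁷)³ = c⁷, (c¹⁷)⁴ = c², (c¹⁷)⁵ = c¹⁹, (c¹⁷)⁶ = c¹⁴, (c¹⁷)⁷ = c⁹, (c¹⁷)⁸ = c⁴, (c¹⁷)⁹ = c²¹, (c¹⁷)¹⁰ = c¹⁶, (c¹⁷)¹¹ = c¹¹, (c¹⁷)¹² = c⁶, (c¹⁷)¹³ = c, (c¹⁷)¹⁴ = c¹⁸, (c¹⁷)¹⁵ = c¹³, (c¹⁷)¹⁶ = c⁸, (c¹⁷)¹⁷ = c³, (c¹⁷)¹⁸ = c²⁰, (c¹⁷)¹⁹ = c¹⁵, (c¹⁷)²⁰ = c¹⁰, (c¹⁷)²¹ = c⁵, (c¹⁷)²² = e.
The smallest positive k with (c¹⁷)ᵏ = e is 22, so |⟨c¹⁷⟩| = 22.

Answer: 22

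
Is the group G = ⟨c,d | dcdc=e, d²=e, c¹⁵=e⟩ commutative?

c·d = cd but d·c = c¹⁴d, so c·d ≠ d·c and G is not abelian.

Answer: No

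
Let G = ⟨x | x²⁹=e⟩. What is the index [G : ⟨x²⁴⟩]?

First find ord(x²⁴) by computing successive powers:
  (x²⁴)¹ = x²⁴, (x²⁴)² = x¹⁹, (x²⁴)³ = x¹⁴, (x²⁴)⁴ = x⁹, (x²⁴)⁵ = x⁴, (x²⁴)⁶ = x²⁸, (x²⁴)⁷ = x²³, (x²⁴)⁸ = x¹⁸, (x²⁴)⁹ = x¹³, (x²⁴)¹⁰ = x⁸, (x²⁴)¹¹ = x³, (x²⁴)¹² = x²⁷, (x²⁴)¹³ = x²², (x²⁴)¹⁴ = x¹⁷, (x²⁴)¹⁵ = x¹², (x²⁴)¹⁶ = x⁷, (x²⁴)¹⁷ = x², (x²⁴)¹⁸ = x²⁶, (x²⁴)¹⁹ = x²¹, (x²⁴)²⁰ = x¹⁶, (x²⁴)²¹ = x¹¹, (x²⁴)²² = x⁶, (x²⁴)²³ = x, (x²⁴)²⁴ = x²⁵, (x²⁴)²⁵ = x²⁰, (x²⁴)²⁶ = x¹⁵, (x²⁴)²⁷ = x¹⁰, (x²⁴)²⁸ = x⁵, (x²⁴)²⁹ = e.
So |⟨x²⁴⟩| = ord(x²⁴) = 29. With |G| = 29, by Lagrange [G : ⟨x²⁴⟩] = 29/29 = 1.

Answer: 1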